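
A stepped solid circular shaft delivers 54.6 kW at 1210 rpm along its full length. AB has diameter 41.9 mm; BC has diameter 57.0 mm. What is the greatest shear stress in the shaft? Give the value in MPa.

29.8 MPa

ω = 2π·1210/60 = 126.7 rad/s, so T = P/ω = 54.6×10³ / 126.7 = 430.9 N·m.
Under the same torque, τ_max = 16T/(πd³) is largest where d is smallest — segment AB (d = 41.9 mm).
τ_max = 16·430.9/(π·(0.0419)³) = 2.983×10^7 Pa.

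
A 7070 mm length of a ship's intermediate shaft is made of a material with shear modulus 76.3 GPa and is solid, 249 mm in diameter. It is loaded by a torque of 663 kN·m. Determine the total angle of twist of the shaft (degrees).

J = πd⁴/32 = π(0.249)⁴/32 = 3.774×10^-4 m⁴.
θ = T·L/(G·J) = 663000 × 7.07 / (76.3×10⁹ × 3.774×10^-4) = 0.1628 rad.

9.33°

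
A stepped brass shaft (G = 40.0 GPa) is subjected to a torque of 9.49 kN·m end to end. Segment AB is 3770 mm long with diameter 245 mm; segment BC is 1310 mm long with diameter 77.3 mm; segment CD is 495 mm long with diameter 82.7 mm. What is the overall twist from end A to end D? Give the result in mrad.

J_AB = π(0.245)⁴/32 = 3.54×10^-4 m⁴; J_BC = π(0.0773)⁴/32 = 3.51×10^-6 m⁴; J_CD = π(0.0827)⁴/32 = 4.59×10^-6 m⁴.
θ = (T/G)·Σ L_i/J_i = (9490/40.0×10⁹)·(3.77/3.54×10^-4 + 1.31/3.51×10^-6 + 0.495/4.59×10^-6) = 0.1168 rad.

117 mrad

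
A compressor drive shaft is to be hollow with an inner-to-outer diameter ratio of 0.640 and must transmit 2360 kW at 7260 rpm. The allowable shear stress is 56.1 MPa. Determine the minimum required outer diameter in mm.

ω = 2π·7260/60 = 760.3 rad/s, so T = P/ω = 2360×10³ / 760.3 = 3104 N·m.
For a hollow shaft with d_i/d_o = 0.640: τ_max = 16T/(π d_o³ (1−k⁴)), so d_o = [16T/(π τ_allow (1−k⁴))]^(1/3) = [16·3104/(π·5.61×10^7·0.8322)]^(1/3) = 0.06970 m.

69.7 mm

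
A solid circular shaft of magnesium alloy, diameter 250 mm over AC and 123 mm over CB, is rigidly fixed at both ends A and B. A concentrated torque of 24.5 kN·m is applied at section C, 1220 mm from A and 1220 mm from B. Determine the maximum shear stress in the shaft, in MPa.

7.54 MPa

Compatibility: T_A·a/J_AC = T_B·b/J_CB with T_A + T_B = T₀.
J_AC = 3.83×10^-4 m⁴, J_CB = 2.25×10^-5 m⁴, so T_A = T₀·(J_AC/a)/((J_AC/a)+(J_CB/b)) = 23140 N·m, T_B = 1356 N·m.
τ in each portion: τ_AC = 7.54×10^6 Pa, τ_CB = 3.71×10^6 Pa; maximum is in AC.
τ_max = T_AC·r/J = 23140·0.125/3.83×10^-4 = 7.544×10^6 Pa.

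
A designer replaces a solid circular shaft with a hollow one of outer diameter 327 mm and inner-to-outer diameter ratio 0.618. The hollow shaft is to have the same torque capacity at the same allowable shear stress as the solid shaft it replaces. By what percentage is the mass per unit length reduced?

31.3 %

Equal τ_max and T ⇒ the solid shaft needs d_s³ = d_o³(1−k⁴), so d_s = 327·(1−0.618⁴)^(1/3) = 310.3 mm.
Area ratio A_h/A_s = d_o²(1−k²)/d_s² = (1−k²)/(1−k⁴)^(2/3) = 0.6866.
Mass saving = 1 − 0.6866 = 31.3 %.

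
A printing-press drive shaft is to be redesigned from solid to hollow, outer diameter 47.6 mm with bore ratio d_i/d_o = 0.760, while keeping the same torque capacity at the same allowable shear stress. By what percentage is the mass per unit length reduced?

Equal τ_max and T ⇒ the solid shaft needs d_s³ = d_o³(1−k⁴), so d_s = 47.6·(1−0.760⁴)^(1/3) = 41.58 mm.
Area ratio A_h/A_s = d_o²(1−k²)/d_s² = (1−k²)/(1−k⁴)^(2/3) = 0.5537.
Mass saving = 1 − 0.5537 = 44.6 %.

44.6 %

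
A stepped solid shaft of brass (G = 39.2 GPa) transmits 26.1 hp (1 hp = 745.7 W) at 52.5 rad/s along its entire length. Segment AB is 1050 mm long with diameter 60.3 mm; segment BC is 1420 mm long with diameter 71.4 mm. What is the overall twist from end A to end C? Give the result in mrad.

12.9 mrad

ω = 52.5 rad/s, so T = P/ω = 26.1×745.7 / 52.50 = 370.7 N·m.
J_AB = π(0.0603)⁴/32 = 1.30×10^-6 m⁴; J_BC = π(0.0714)⁴/32 = 2.55×10^-6 m⁴.
θ = (T/G)·Σ L_i/J_i = (370.7/39.2×10⁹)·(1.05/1.30×10^-6 + 1.42/2.55×10^-6) = 0.01291 rad.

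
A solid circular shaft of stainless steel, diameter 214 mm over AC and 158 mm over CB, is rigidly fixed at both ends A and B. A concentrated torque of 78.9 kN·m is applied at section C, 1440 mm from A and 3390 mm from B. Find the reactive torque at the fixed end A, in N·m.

Compatibility: T_A·a/J_AC = T_B·b/J_CB with T_A + T_B = T₀.
J_AC = 2.06×10^-4 m⁴, J_CB = 6.12×10^-5 m⁴, so T_A = T₀·(J_AC/a)/((J_AC/a)+(J_CB/b)) = 70060 N·m, T_B = 8843 N·m.

70100 N·m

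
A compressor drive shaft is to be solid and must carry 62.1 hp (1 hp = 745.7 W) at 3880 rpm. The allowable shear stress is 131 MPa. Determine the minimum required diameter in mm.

16.4 mm

ω = 2π·3880/60 = 406.3 rad/s, so T = P/ω = 62.1×745.7 / 406.3 = 114.0 N·m.
For a solid shaft τ_max = 16T/(πd³), so d = (16T/(π τ_allow))^(1/3) = (16·114.0/(π·1.31×10^8))^(1/3) = 0.01642 m.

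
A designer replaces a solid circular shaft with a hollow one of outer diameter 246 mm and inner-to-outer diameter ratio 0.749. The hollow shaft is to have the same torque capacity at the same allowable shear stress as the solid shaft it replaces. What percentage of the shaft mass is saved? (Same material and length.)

43.5 %

Equal τ_max and T ⇒ the solid shaft needs d_s³ = d_o³(1−k⁴), so d_s = 246·(1−0.749⁴)^(1/3) = 216.9 mm.
Area ratio A_h/A_s = d_o²(1−k²)/d_s² = (1−k²)/(1−k⁴)^(2/3) = 0.5648.
Mass saving = 1 − 0.5648 = 43.5 %.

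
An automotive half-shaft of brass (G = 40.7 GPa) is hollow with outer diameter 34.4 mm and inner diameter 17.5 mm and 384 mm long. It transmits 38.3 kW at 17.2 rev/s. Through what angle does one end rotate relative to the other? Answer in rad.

ω = 2π·17.2 = 108.1 rad/s, so T = P/ω = 38.3×10³ / 108.1 = 354.4 N·m.
J = π(d_o⁴ − d_i⁴)/32 = π(0.0344⁴ − 0.0175⁴)/32 = 1.283×10^-7 m⁴.
θ = T·L/(G·J) = 354.4 × 0.384 / (40.7×10⁹ × 1.283×10^-7) = 0.02607 rad.

0.0261 rad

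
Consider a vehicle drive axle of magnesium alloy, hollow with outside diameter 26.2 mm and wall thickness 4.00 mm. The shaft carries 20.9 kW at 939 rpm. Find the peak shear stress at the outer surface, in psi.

ω = 2π·939/60 = 98.33 rad/s, so T = P/ω = 20.9×10³ / 98.33 = 212.5 N·m.
J = π(d_o⁴ − d_i⁴)/32 = π(0.0262⁴ − 0.0182⁴)/32 = 3.549×10^-8 m⁴.
τ_max = T·r/J = 212.5 × 0.0131 / 3.549×10^-8 = 7.846×10^7 Pa.

11400 psi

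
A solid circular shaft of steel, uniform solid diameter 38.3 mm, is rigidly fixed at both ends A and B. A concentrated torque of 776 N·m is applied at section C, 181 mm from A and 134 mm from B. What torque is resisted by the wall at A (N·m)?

With uniform GJ and both ends fixed, compatibility θ_AC = θ_CB gives T_A·a = T_B·b, together with T_A + T_B = T₀.
T_A = T₀·b/(a+b) = 776.0·134/315.0 = 330.1 N·m; T_B = 445.9 N·m.

330 N·m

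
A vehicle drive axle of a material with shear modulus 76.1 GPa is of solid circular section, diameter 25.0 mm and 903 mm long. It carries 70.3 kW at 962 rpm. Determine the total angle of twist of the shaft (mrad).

ω = 2π·962/60 = 100.7 rad/s, so T = P/ω = 70.3×10³ / 100.7 = 697.8 N·m.
J = πd⁴/32 = π(0.0250)⁴/32 = 3.835×10^-8 m⁴.
θ = T·L/(G·J) = 697.8 × 0.903 / (76.1×10⁹ × 3.835×10^-8) = 0.2159 rad.

216 mrad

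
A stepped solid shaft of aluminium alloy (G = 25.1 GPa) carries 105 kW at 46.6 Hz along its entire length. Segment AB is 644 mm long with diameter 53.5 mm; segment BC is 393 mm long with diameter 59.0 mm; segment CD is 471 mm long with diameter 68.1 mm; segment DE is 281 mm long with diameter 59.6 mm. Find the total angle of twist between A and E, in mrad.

22.6 mrad

ω = 2π·46.6 = 292.8 rad/s, so T = P/ω = 105×10³ / 292.8 = 358.6 N·m.
J_AB = π(0.0535)⁴/32 = 8.04×10^-7 m⁴; J_BC = π(0.0590)⁴/32 = 1.19×10^-6 m⁴; J_CD = π(0.0681)⁴/32 = 2.11×10^-6 m⁴; J_DE = π(0.0596)⁴/32 = 1.24×10^-6 m⁴.
θ = (T/G)·Σ L_i/J_i = (358.6/25.1×10⁹)·(0.644/8.04×10^-7 + 0.393/1.19×10^-6 + 0.471/2.11×10^-6 + 0.281/1.24×10^-6) = 0.02259 rad.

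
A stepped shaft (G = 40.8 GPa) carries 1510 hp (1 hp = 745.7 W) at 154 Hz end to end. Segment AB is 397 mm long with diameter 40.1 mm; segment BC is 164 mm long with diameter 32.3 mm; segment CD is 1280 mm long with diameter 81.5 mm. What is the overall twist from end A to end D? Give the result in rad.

ω = 2π·154 = 967.6 rad/s, so T = P/ω = 1510×745.7 / 967.6 = 1164 N·m.
J_AB = π(0.0401)⁴/32 = 2.54×10^-7 m⁴; J_BC = π(0.0323)⁴/32 = 1.07×10^-7 m⁴; J_CD = π(0.0815)⁴/32 = 4.33×10^-6 m⁴.
θ = (T/G)·Σ L_i/J_i = (1164/40.8×10⁹)·(0.397/2.54×10^-7 + 0.164/1.07×10^-7 + 1.28/4.33×10^-6) = 0.09681 rad.

0.0968 rad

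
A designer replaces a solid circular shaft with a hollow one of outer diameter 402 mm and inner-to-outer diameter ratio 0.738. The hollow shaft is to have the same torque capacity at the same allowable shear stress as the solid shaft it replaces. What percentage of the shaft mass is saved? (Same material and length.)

Equal τ_max and T ⇒ the solid shaft needs d_s³ = d_o³(1−k⁴), so d_s = 402·(1−0.738⁴)^(1/3) = 357.5 mm.
Area ratio A_h/A_s = d_o²(1−k²)/d_s² = (1−k²)/(1−k⁴)^(2/3) = 0.5757.
Mass saving = 1 − 0.5757 = 42.4 %.

42.4 %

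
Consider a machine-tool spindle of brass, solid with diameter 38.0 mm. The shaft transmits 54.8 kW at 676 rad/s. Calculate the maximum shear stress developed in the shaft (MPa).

7.52 MPa

ω = 676 rad/s, so T = P/ω = 54.8×10³ / 676.0 = 81.07 N·m.
J = πd⁴/32 = π(0.0380)⁴/32 = 2.047×10^-7 m⁴.
τ_max = T·r/J = 81.07 × 0.0190 / 2.047×10^-7 = 7.524×10^6 Pa.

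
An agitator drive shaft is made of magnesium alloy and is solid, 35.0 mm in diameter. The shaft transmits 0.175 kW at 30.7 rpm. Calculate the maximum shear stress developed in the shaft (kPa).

6470 kPa

ω = 2π·30.7/60 = 3.215 rad/s, so T = P/ω = 0.175×10³ / 3.215 = 54.43 N·m.
J = πd⁴/32 = π(0.0350)⁴/32 = 1.473×10^-7 m⁴.
τ_max = T·r/J = 54.43 × 0.0175 / 1.473×10^-7 = 6.466×10^6 Pa.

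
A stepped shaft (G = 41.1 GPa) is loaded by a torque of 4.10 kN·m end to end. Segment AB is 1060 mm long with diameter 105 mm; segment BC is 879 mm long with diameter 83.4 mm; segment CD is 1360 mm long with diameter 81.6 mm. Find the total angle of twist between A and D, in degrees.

J_AB = π(0.105)⁴/32 = 1.19×10^-5 m⁴; J_BC = π(0.0834)⁴/32 = 4.75×10^-6 m⁴; J_CD = π(0.0816)⁴/32 = 4.35×10^-6 m⁴.
θ = (T/G)·Σ L_i/J_i = (4100/41.1×10⁹)·(1.06/1.19×10^-5 + 0.879/4.75×10^-6 + 1.36/4.35×10^-6) = 0.05849 rad.

3.35°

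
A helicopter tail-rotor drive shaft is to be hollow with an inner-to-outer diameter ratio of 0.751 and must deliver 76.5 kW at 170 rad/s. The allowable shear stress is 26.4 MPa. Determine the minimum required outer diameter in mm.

50.3 mm

ω = 170 rad/s, so T = P/ω = 76.5×10³ / 170.0 = 450.0 N·m.
For a hollow shaft with d_i/d_o = 0.751: τ_max = 16T/(π d_o³ (1−k⁴)), so d_o = [16T/(π τ_allow (1−k⁴))]^(1/3) = [16·450.0/(π·2.64×10^7·0.6819)]^(1/3) = 0.05031 m.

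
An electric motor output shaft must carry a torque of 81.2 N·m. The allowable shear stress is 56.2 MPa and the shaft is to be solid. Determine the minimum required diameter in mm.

For a solid shaft τ_max = 16T/(πd³), so d = (16T/(π τ_allow))^(1/3) = (16·81.20/(π·5.62×10^7))^(1/3) = 0.01945 m.

19.5 mm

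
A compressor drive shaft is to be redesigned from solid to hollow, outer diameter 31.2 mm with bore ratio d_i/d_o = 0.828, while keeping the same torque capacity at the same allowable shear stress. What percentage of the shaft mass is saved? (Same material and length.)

52.0 %

Equal τ_max and T ⇒ the solid shaft needs d_s³ = d_o³(1−k⁴), so d_s = 31.2·(1−0.828⁴)^(1/3) = 25.25 mm.
Area ratio A_h/A_s = d_o²(1−k²)/d_s² = (1−k²)/(1−k⁴)^(2/3) = 0.4801.
Mass saving = 1 − 0.4801 = 52.0 %.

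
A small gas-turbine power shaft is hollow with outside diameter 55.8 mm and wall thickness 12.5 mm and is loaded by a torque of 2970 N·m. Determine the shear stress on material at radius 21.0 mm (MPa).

72.2 MPa

J = π(d_o⁴ − d_i⁴)/32 = π(0.0558⁴ − 0.0308⁴)/32 = 8.634×10^-7 m⁴.
Shear stress varies linearly with radius: τ = T·r/J = 2970 × 0.0210 / 8.634×10^-7 = 7.224×10^7 Pa.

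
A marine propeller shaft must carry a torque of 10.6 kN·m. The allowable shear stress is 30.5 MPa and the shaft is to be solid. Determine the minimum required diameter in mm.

121 mm

For a solid shaft τ_max = 16T/(πd³), so d = (16T/(π τ_allow))^(1/3) = (16·10600/(π·3.05×10^7))^(1/3) = 0.1210 m.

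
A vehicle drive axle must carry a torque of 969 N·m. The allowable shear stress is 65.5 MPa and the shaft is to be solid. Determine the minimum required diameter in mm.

42.2 mm

For a solid shaft τ_max = 16T/(πd³), so d = (16T/(π τ_allow))^(1/3) = (16·969.0/(π·6.55×10^7))^(1/3) = 0.04224 m.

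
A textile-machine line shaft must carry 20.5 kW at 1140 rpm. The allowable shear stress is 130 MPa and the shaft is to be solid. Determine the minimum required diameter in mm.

ω = 2π·1140/60 = 119.4 rad/s, so T = P/ω = 20.5×10³ / 119.4 = 171.7 N·m.
For a solid shaft τ_max = 16T/(πd³), so d = (16T/(π τ_allow))^(1/3) = (16·171.7/(π·1.30×10^8))^(1/3) = 0.01888 m.

18.9 mm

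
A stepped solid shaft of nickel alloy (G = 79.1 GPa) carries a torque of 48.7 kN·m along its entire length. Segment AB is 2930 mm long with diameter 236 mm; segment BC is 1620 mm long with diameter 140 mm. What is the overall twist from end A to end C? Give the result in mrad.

32.4 mrad

J_AB = π(0.236)⁴/32 = 3.05×10^-4 m⁴; J_BC = π(0.140)⁴/32 = 3.77×10^-5 m⁴.
θ = (T/G)·Σ L_i/J_i = (48700/79.1×10⁹)·(2.93/3.05×10^-4 + 1.62/3.77×10^-5) = 0.03237 rad.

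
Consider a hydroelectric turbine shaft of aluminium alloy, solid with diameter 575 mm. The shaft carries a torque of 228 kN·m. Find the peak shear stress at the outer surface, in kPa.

6110 kPa

J = πd⁴/32 = π(0.575)⁴/32 = 0.01073 m⁴.
τ_max = T·r/J = 228000 × 0.287 / 0.01073 = 6.108×10^6 Pa.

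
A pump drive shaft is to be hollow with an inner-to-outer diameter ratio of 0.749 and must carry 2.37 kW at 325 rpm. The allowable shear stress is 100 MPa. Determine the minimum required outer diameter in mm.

17.3 mm

ω = 2π·325/60 = 34.03 rad/s, so T = P/ω = 2.37×10³ / 34.03 = 69.64 N·m.
For a hollow shaft with d_i/d_o = 0.749: τ_max = 16T/(π d_o³ (1−k⁴)), so d_o = [16T/(π τ_allow (1−k⁴))]^(1/3) = [16·69.64/(π·1.00×10^8·0.6853)]^(1/3) = 0.01730 m.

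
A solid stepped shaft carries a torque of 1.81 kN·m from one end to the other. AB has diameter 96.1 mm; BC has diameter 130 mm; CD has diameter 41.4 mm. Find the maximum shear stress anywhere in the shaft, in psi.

Under the same torque, τ_max = 16T/(πd³) is largest where d is smallest — segment CD (d = 41.4 mm).
τ_max = 16·1810/(π·(0.0414)³) = 1.299×10^8 Pa.

18800 psi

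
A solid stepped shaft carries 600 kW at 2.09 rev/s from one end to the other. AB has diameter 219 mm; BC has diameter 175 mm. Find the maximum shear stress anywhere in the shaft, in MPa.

43.4 MPa

ω = 2π·2.09 = 13.13 rad/s, so T = P/ω = 600×10³ / 13.13 = 45690 N·m.
Under the same torque, τ_max = 16T/(πd³) is largest where d is smallest — segment BC (d = 175 mm).
τ_max = 16·45690/(π·(0.175)³) = 4.342×10^7 Pa.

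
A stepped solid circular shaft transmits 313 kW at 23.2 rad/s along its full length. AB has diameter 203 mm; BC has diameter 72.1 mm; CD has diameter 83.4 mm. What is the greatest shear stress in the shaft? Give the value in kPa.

ω = 23.2 rad/s, so T = P/ω = 313×10³ / 23.20 = 13490 N·m.
Under the same torque, τ_max = 16T/(πd³) is largest where d is smallest — segment BC (d = 72.1 mm).
τ_max = 16·13490/(π·(0.0721)³) = 1.833×10^8 Pa.

183000 kPa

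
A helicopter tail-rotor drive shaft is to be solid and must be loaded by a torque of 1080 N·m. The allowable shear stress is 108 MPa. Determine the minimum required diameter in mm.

For a solid shaft τ_max = 16T/(πd³), so d = (16T/(π τ_allow))^(1/3) = (16·1080/(π·1.08×10^8))^(1/3) = 0.03707 m.

37.1 mm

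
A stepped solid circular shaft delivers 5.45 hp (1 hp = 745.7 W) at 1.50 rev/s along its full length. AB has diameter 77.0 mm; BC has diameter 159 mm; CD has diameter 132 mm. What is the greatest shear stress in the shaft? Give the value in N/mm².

ω = 2π·1.50 = 9.425 rad/s, so T = P/ω = 5.45×745.7 / 9.425 = 431.2 N·m.
Under the same torque, τ_max = 16T/(πd³) is largest where d is smallest — segment AB (d = 77.0 mm).
τ_max = 16·431.2/(π·(0.0770)³) = 4.810×10^6 Pa.

4.81 N/mm²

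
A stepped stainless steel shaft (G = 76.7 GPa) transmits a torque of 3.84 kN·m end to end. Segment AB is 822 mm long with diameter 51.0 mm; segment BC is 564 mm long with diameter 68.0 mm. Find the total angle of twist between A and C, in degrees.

J_AB = π(0.0510)⁴/32 = 6.64×10^-7 m⁴; J_BC = π(0.0680)⁴/32 = 2.10×10^-6 m⁴.
θ = (T/G)·Σ L_i/J_i = (3840/76.7×10⁹)·(0.822/6.64×10^-7 + 0.564/2.10×10^-6) = 0.07541 rad.

4.32°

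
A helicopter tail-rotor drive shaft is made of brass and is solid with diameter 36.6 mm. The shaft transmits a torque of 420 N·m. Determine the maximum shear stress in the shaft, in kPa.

43600 kPa

J = πd⁴/32 = π(0.0366)⁴/32 = 1.762×10^-7 m⁴.
τ_max = T·r/J = 420.0 × 0.0183 / 1.762×10^-7 = 4.363×10^7 Pa.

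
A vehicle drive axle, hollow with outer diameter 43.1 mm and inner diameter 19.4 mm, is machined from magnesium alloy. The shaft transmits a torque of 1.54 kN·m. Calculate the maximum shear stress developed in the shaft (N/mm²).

J = π(d_o⁴ − d_i⁴)/32 = π(0.0431⁴ − 0.0194⁴)/32 = 3.249×10^-7 m⁴.
τ_max = T·r/J = 1540 × 0.0215 / 3.249×10^-7 = 1.022×10^8 Pa.

102 N/mm²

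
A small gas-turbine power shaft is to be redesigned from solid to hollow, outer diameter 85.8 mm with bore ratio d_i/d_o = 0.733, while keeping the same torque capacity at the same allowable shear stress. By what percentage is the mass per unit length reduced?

Equal τ_max and T ⇒ the solid shaft needs d_s³ = d_o³(1−k⁴), so d_s = 85.8·(1−0.733⁴)^(1/3) = 76.59 mm.
Area ratio A_h/A_s = d_o²(1−k²)/d_s² = (1−k²)/(1−k⁴)^(2/3) = 0.5807.
Mass saving = 1 − 0.5807 = 41.9 %.

41.9 %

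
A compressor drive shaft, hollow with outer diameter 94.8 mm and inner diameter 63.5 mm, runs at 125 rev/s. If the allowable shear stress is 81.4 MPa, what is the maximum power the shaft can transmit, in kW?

8540 kW

J = π(d_o⁴ − d_i⁴)/32 = π(0.0948⁴ − 0.0635⁴)/32 = 6.333×10^-6 m⁴.
T_max = τ_allow·J/r = 8.14×10^7 × 6.333×10^-6 / 0.0474 = 10880 N·m.
ω = 2π·125 = 785.4 rad/s, so P_max = T_max·ω = 8.542×10^6 W.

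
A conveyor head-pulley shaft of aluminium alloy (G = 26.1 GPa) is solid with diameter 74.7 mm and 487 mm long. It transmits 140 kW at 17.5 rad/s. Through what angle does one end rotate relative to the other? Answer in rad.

0.0488 rad

ω = 17.5 rad/s, so T = P/ω = 140×10³ / 17.50 = 8000 N·m.
J = πd⁴/32 = π(0.0747)⁴/32 = 3.057×10^-6 m⁴.
θ = T·L/(G·J) = 8000 × 0.487 / (26.1×10⁹ × 3.057×10^-6) = 0.04883 rad.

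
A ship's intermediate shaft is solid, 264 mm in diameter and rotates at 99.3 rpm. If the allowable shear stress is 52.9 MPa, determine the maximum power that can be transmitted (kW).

J = πd⁴/32 = π(0.264)⁴/32 = 4.769×10^-4 m⁴.
T_max = τ_allow·J/r = 5.29×10^7 × 4.769×10^-4 / 0.132 = 191100 N·m.
ω = 2π·99.3/60 = 10.40 rad/s, so P_max = T_max·ω = 1.987×10^6 W.

1990 kW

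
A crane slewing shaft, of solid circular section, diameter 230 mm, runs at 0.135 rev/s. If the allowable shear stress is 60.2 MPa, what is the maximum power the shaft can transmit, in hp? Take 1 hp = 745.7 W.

164 hp

J = πd⁴/32 = π(0.230)⁴/32 = 2.747×10^-4 m⁴.
T_max = τ_allow·J/r = 6.02×10^7 × 2.747×10^-4 / 0.115 = 143800 N·m.
ω = 2π·0.135 = 0.8482 rad/s, so P_max = T_max·ω = 1.220×10^5 W.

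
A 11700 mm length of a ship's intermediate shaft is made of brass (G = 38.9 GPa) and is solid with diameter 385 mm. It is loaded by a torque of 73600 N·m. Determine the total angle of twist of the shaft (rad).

0.0103 rad

J = πd⁴/32 = π(0.385)⁴/32 = 2.157×10^-3 m⁴.
θ = T·L/(G·J) = 73600 × 11.7 / (38.9×10⁹ × 2.157×10^-3) = 0.01026 rad.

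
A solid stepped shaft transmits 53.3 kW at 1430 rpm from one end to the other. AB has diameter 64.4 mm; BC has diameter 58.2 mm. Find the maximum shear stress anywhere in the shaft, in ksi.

ω = 2π·1430/60 = 149.7 rad/s, so T = P/ω = 53.3×10³ / 149.7 = 355.9 N·m.
Under the same torque, τ_max = 16T/(πd³) is largest where d is smallest — segment BC (d = 58.2 mm).
τ_max = 16·355.9/(π·(0.0582)³) = 9.195×10^6 Pa.

1.33 ksi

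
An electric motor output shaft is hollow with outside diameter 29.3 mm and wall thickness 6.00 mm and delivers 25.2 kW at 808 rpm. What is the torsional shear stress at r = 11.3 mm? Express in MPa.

ω = 2π·808/60 = 84.61 rad/s, so T = P/ω = 25.2×10³ / 84.61 = 297.8 N·m.
J = π(d_o⁴ − d_i⁴)/32 = π(0.0293⁴ − 0.0173⁴)/32 = 6.356×10^-8 m⁴.
Shear stress varies linearly with radius: τ = T·r/J = 297.8 × 0.0113 / 6.356×10^-8 = 5.295×10^7 Pa.

52.9 MPa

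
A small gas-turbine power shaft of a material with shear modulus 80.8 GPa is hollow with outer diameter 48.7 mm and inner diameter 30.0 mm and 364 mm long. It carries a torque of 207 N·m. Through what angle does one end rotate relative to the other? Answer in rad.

J = π(d_o⁴ − d_i⁴)/32 = π(0.0487⁴ − 0.0300⁴)/32 = 4.727×10^-7 m⁴.
θ = T·L/(G·J) = 207.0 × 0.364 / (80.8×10⁹ × 4.727×10^-7) = 1.973×10^-3 rad.

0.00197 rad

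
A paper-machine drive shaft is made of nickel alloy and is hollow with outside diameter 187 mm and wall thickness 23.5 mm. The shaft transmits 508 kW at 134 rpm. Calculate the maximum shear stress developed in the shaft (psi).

5960 psi

ω = 2π·134/60 = 14.03 rad/s, so T = P/ω = 508×10³ / 14.03 = 36200 N·m.
J = π(d_o⁴ − d_i⁴)/32 = π(0.187⁴ − 0.140⁴)/32 = 8.234×10^-5 m⁴.
τ_max = T·r/J = 36200 × 0.0935 / 8.234×10^-5 = 4.111×10^7 Pa.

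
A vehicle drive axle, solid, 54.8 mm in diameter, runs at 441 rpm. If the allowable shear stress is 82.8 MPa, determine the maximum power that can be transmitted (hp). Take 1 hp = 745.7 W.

166 hp

J = πd⁴/32 = π(0.0548)⁴/32 = 8.854×10^-7 m⁴.
T_max = τ_allow·J/r = 8.28×10^7 × 8.854×10^-7 / 0.0274 = 2675 N·m.
ω = 2π·441/60 = 46.18 rad/s, so P_max = T_max·ω = 1.236×10^5 W.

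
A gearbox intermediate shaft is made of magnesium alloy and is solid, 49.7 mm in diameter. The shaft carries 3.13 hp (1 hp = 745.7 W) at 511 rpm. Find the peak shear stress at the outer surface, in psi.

ω = 2π·511/60 = 53.51 rad/s, so T = P/ω = 3.13×745.7 / 53.51 = 43.62 N·m.
J = πd⁴/32 = π(0.0497)⁴/32 = 5.990×10^-7 m⁴.
τ_max = T·r/J = 43.62 × 0.0249 / 5.990×10^-7 = 1.810×10^6 Pa.

262 psi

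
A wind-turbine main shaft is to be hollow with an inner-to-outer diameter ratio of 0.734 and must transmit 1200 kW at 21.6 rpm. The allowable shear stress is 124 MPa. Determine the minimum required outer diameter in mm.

313 mm

ω = 2π·21.6/60 = 2.262 rad/s, so T = P/ω = 1200×10³ / 2.262 = 530500 N·m.
For a hollow shaft with d_i/d_o = 0.734: τ_max = 16T/(π d_o³ (1−k⁴)), so d_o = [16T/(π τ_allow (1−k⁴))]^(1/3) = [16·530500/(π·1.24×10^8·0.7097)]^(1/3) = 0.3131 m.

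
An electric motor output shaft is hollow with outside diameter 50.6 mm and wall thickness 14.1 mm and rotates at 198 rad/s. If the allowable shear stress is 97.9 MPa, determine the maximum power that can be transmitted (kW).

J = π(d_o⁴ − d_i⁴)/32 = π(0.0506⁴ − 0.0224⁴)/32 = 6.189×10^-7 m⁴.
T_max = τ_allow·J/r = 9.79×10^7 × 6.189×10^-7 / 0.0253 = 2395 N·m.
ω = 198 rad/s, so P_max = T_max·ω = 4.742×10^5 W.

474 kW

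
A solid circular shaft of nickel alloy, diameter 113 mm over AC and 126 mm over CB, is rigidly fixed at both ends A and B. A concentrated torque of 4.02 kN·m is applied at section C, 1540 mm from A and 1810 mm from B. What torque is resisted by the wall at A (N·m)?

Compatibility: T_A·a/J_AC = T_B·b/J_CB with T_A + T_B = T₀.
J_AC = 1.60×10^-5 m⁴, J_CB = 2.47×10^-5 m⁴, so T_A = T₀·(J_AC/a)/((J_AC/a)+(J_CB/b)) = 1736 N·m, T_B = 2284 N·m.

1740 N·m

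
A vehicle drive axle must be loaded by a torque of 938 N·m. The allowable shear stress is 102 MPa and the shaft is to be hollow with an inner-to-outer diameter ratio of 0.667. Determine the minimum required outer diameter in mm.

38.8 mm

For a hollow shaft with d_i/d_o = 0.667: τ_max = 16T/(π d_o³ (1−k⁴)), so d_o = [16T/(π τ_allow (1−k⁴))]^(1/3) = [16·938.0/(π·1.02×10^8·0.8021)]^(1/3) = 0.03880 m.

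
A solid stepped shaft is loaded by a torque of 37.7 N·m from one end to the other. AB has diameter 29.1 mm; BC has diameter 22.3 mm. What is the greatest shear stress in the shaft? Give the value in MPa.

Under the same torque, τ_max = 16T/(πd³) is largest where d is smallest — segment BC (d = 22.3 mm).
τ_max = 16·37.70/(π·(0.0223)³) = 1.731×10^7 Pa.

17.3 MPa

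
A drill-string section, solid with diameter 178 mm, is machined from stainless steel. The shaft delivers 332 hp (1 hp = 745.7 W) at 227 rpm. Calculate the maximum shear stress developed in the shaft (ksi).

1.36 ksi

ω = 2π·227/60 = 23.77 rad/s, so T = P/ω = 332×745.7 / 23.77 = 10410 N·m.
J = πd⁴/32 = π(0.178)⁴/32 = 9.856×10^-5 m⁴.
τ_max = T·r/J = 10410 × 0.0890 / 9.856×10^-5 = 9.405×10^6 Pa.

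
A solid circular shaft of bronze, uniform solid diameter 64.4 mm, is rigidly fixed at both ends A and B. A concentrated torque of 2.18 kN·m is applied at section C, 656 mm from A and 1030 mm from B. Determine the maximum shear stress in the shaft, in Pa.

With uniform GJ and both ends fixed, compatibility θ_AC = θ_CB gives T_A·a = T_B·b, together with T_A + T_B = T₀.
T_A = T₀·b/(a+b) = 2180·1030/1686 = 1332 N·m; T_B = 848.2 N·m.
τ in each portion: τ_AC = 2.54×10^7 Pa, τ_CB = 1.62×10^7 Pa; maximum is in AC.
τ_max = T_AC·r/J = 1332·0.0322/1.69×10^-6 = 2.540×10^7 Pa.

2.54e7 Pa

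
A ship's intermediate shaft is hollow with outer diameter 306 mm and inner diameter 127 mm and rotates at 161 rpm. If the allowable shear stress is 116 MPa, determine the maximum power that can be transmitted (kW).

J = π(d_o⁴ − d_i⁴)/32 = π(0.306⁴ − 0.127⁴)/32 = 8.352×10^-4 m⁴.
T_max = τ_allow·J/r = 1.16×10^8 × 8.352×10^-4 / 0.153 = 633200 N·m.
ω = 2π·161/60 = 16.86 rad/s, so P_max = T_max·ω = 1.068×10^7 W.

10700 kW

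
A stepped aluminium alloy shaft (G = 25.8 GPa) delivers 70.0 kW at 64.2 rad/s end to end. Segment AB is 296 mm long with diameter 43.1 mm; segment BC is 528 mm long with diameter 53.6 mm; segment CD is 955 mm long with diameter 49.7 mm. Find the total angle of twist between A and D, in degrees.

ω = 64.2 rad/s, so T = P/ω = 70.0×10³ / 64.20 = 1090 N·m.
J_AB = π(0.0431)⁴/32 = 3.39×10^-7 m⁴; J_BC = π(0.0536)⁴/32 = 8.10×10^-7 m⁴; J_CD = π(0.0497)⁴/32 = 5.99×10^-7 m⁴.
θ = (T/G)·Σ L_i/J_i = (1090/25.8×10⁹)·(0.296/3.39×10^-7 + 0.528/8.10×10^-7 + 0.955/5.99×10^-7) = 0.1318 rad.

7.55°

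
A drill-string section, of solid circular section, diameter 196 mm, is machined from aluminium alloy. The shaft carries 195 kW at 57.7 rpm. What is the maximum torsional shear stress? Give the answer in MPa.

ω = 2π·57.7/60 = 6.042 rad/s, so T = P/ω = 195×10³ / 6.042 = 32270 N·m.
J = πd⁴/32 = π(0.196)⁴/32 = 1.449×10^-4 m⁴.
τ_max = T·r/J = 32270 × 0.0980 / 1.449×10^-4 = 2.183×10^7 Pa.

21.8 MPa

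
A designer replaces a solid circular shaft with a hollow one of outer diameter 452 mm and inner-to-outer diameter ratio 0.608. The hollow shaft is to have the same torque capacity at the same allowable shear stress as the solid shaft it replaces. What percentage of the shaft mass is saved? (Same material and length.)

30.5 %

Equal τ_max and T ⇒ the solid shaft needs d_s³ = d_o³(1−k⁴), so d_s = 452·(1−0.608⁴)^(1/3) = 430.4 mm.
Area ratio A_h/A_s = d_o²(1−k²)/d_s² = (1−k²)/(1−k⁴)^(2/3) = 0.6952.
Mass saving = 1 − 0.6952 = 30.5 %.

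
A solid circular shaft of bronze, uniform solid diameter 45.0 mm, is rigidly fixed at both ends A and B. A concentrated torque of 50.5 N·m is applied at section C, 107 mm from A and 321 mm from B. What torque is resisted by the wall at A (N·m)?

37.9 N·m

With uniform GJ and both ends fixed, compatibility θ_AC = θ_CB gives T_A·a = T_B·b, together with T_A + T_B = T₀.
T_A = T₀·b/(a+b) = 50.50·321/428.0 = 37.88 N·m; T_B = 12.62 N·m.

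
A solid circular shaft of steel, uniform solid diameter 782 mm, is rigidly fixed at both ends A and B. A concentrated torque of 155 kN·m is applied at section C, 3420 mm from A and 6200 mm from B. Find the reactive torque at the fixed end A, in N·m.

99900 N·m

With uniform GJ and both ends fixed, compatibility θ_AC = θ_CB gives T_A·a = T_B·b, together with T_A + T_B = T₀.
T_A = T₀·b/(a+b) = 155000·6200/9620 = 99900 N·m; T_B = 55100 N·m.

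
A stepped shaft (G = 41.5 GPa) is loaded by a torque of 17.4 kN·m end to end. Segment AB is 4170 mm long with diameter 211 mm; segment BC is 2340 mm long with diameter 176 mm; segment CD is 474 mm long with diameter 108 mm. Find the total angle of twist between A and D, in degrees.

1.96°

J_AB = π(0.211)⁴/32 = 1.95×10^-4 m⁴; J_BC = π(0.176)⁴/32 = 9.42×10^-5 m⁴; J_CD = π(0.108)⁴/32 = 1.34×10^-5 m⁴.
θ = (T/G)·Σ L_i/J_i = (17400/41.5×10⁹)·(4.17/1.95×10^-4 + 2.34/9.42×10^-5 + 0.474/1.34×10^-5) = 0.03428 rad.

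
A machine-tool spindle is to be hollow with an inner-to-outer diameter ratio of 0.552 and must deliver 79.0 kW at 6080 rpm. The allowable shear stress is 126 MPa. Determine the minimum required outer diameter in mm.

ω = 2π·6080/60 = 636.7 rad/s, so T = P/ω = 79.0×10³ / 636.7 = 124.1 N·m.
For a hollow shaft with d_i/d_o = 0.552: τ_max = 16T/(π d_o³ (1−k⁴)), so d_o = [16T/(π τ_allow (1−k⁴))]^(1/3) = [16·124.1/(π·1.26×10^8·0.9072)]^(1/3) = 0.01768 m.

17.7 mm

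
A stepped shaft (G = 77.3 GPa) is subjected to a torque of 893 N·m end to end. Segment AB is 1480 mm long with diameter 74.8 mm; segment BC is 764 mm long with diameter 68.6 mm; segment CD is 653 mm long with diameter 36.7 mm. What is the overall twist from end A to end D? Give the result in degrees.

J_AB = π(0.0748)⁴/32 = 3.07×10^-6 m⁴; J_BC = π(0.0686)⁴/32 = 2.17×10^-6 m⁴; J_CD = π(0.0367)⁴/32 = 1.78×10^-7 m⁴.
θ = (T/G)·Σ L_i/J_i = (893.0/77.3×10⁹)·(1.48/3.07×10^-6 + 0.764/2.17×10^-6 + 0.653/1.78×10^-7) = 0.05198 rad.

2.98°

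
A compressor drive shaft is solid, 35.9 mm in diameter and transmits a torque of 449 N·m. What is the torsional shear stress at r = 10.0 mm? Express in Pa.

J = πd⁴/32 = π(0.0359)⁴/32 = 1.631×10^-7 m⁴.
Shear stress varies linearly with radius: τ = T·r/J = 449.0 × 0.0100 / 1.631×10^-7 = 2.753×10^7 Pa.

2.75e7 Pa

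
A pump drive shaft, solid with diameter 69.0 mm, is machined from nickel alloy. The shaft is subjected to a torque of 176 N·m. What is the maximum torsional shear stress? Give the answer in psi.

J = πd⁴/32 = π(0.0690)⁴/32 = 2.225×10^-6 m⁴.
τ_max = T·r/J = 176.0 × 0.0345 / 2.225×10^-6 = 2.729×10^6 Pa.

396 psi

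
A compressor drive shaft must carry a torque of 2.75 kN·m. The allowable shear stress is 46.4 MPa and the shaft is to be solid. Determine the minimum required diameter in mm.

For a solid shaft τ_max = 16T/(πd³), so d = (16T/(π τ_allow))^(1/3) = (16·2750/(π·4.64×10^7))^(1/3) = 0.06708 m.

67.1 mm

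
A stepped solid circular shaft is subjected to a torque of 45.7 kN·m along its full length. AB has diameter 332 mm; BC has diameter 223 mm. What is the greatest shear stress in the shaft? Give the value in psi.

3040 psi

Under the same torque, τ_max = 16T/(πd³) is largest where d is smallest — segment BC (d = 223 mm).
τ_max = 16·45700/(π·(0.223)³) = 2.099×10^7 Pa.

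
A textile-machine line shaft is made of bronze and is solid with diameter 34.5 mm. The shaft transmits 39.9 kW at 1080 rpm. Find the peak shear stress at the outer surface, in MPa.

ω = 2π·1080/60 = 113.1 rad/s, so T = P/ω = 39.9×10³ / 113.1 = 352.8 N·m.
J = πd⁴/32 = π(0.0345)⁴/32 = 1.391×10^-7 m⁴.
τ_max = T·r/J = 352.8 × 0.0173 / 1.391×10^-7 = 4.376×10^7 Pa.

43.8 MPa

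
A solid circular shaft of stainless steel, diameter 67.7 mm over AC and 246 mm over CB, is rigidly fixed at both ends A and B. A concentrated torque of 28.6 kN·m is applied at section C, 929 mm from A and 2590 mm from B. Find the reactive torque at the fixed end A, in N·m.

450 N·m

Compatibility: T_A·a/J_AC = T_B·b/J_CB with T_A + T_B = T₀.
J_AC = 2.06×10^-6 m⁴, J_CB = 3.60×10^-4 m⁴, so T_A = T₀·(J_AC/a)/((J_AC/a)+(J_CB/b)) = 450.2 N·m, T_B = 28150 N·m.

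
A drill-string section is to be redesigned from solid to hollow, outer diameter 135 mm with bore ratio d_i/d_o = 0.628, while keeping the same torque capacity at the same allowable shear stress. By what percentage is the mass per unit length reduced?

Equal τ_max and T ⇒ the solid shaft needs d_s³ = d_o³(1−k⁴), so d_s = 135·(1−0.628⁴)^(1/3) = 127.6 mm.
Area ratio A_h/A_s = d_o²(1−k²)/d_s² = (1−k²)/(1−k⁴)^(2/3) = 0.6779.
Mass saving = 1 − 0.6779 = 32.2 %.

32.2 %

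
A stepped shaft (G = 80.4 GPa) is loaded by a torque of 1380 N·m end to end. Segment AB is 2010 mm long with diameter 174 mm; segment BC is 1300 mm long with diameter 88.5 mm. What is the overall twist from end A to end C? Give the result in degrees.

0.234°

J_AB = π(0.174)⁴/32 = 9.00×10^-5 m⁴; J_BC = π(0.0885)⁴/32 = 6.02×10^-6 m⁴.
θ = (T/G)·Σ L_i/J_i = (1380/80.4×10⁹)·(2.01/9.00×10^-5 + 1.30/6.02×10^-6) = 4.088×10^-3 rad.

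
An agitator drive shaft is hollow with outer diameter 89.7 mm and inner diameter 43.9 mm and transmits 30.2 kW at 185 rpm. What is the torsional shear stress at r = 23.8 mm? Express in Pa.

ω = 2π·185/60 = 19.37 rad/s, so T = P/ω = 30.2×10³ / 19.37 = 1559 N·m.
J = π(d_o⁴ − d_i⁴)/32 = π(0.0897⁴ − 0.0439⁴)/32 = 5.991×10^-6 m⁴.
Shear stress varies linearly with radius: τ = T·r/J = 1559 × 0.0238 / 5.991×10^-6 = 6.193×10^6 Pa.

6.19e6 Pa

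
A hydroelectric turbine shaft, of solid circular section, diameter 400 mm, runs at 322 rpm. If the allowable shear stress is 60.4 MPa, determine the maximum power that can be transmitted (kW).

25600 kW

J = πd⁴/32 = π(0.400)⁴/32 = 2.513×10^-3 m⁴.
T_max = τ_allow·J/r = 6.04×10^7 × 2.513×10^-3 / 0.200 = 759000 N·m.
ω = 2π·322/60 = 33.72 rad/s, so P_max = T_max·ω = 2.559×10^7 W.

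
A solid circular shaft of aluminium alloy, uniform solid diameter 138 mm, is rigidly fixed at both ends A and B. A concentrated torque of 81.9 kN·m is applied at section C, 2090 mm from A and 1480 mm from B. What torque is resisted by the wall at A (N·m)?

With uniform GJ and both ends fixed, compatibility θ_AC = θ_CB gives T_A·a = T_B·b, together with T_A + T_B = T₀.
T_A = T₀·b/(a+b) = 81900·1480/3570 = 33950 N·m; T_B = 47950 N·m.

34000 N·m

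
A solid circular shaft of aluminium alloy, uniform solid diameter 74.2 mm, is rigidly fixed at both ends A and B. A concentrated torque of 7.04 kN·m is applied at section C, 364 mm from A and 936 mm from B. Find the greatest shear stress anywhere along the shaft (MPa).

63.2 MPa

With uniform GJ and both ends fixed, compatibility θ_AC = θ_CB gives T_A·a = T_B·b, together with T_A + T_B = T₀.
T_A = T₀·b/(a+b) = 7040·936/1300 = 5069 N·m; T_B = 1971 N·m.
τ in each portion: τ_AC = 6.32×10^7 Pa, τ_CB = 2.46×10^7 Pa; maximum is in AC.
τ_max = T_AC·r/J = 5069·0.0371/2.98×10^-6 = 6.319×10^7 Pa.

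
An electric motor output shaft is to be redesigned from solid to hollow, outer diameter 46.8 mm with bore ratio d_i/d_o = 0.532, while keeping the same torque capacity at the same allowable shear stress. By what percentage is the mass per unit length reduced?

24.2 %

Equal τ_max and T ⇒ the solid shaft needs d_s³ = d_o³(1−k⁴), so d_s = 46.8·(1−0.532⁴)^(1/3) = 45.52 mm.
Area ratio A_h/A_s = d_o²(1−k²)/d_s² = (1−k²)/(1−k⁴)^(2/3) = 0.7580.
Mass saving = 1 − 0.7580 = 24.2 %.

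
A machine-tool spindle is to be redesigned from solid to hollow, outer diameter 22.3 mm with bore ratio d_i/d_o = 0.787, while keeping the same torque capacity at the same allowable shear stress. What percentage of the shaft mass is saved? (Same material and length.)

47.4 %

Equal τ_max and T ⇒ the solid shaft needs d_s³ = d_o³(1−k⁴), so d_s = 22.3·(1−0.787⁴)^(1/3) = 18.98 mm.
Area ratio A_h/A_s = d_o²(1−k²)/d_s² = (1−k²)/(1−k⁴)^(2/3) = 0.5255.
Mass saving = 1 − 0.5255 = 47.4 %.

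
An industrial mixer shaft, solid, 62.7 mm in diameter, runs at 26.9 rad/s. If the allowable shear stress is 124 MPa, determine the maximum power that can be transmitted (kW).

161 kW

J = πd⁴/32 = π(0.0627)⁴/32 = 1.517×10^-6 m⁴.
T_max = τ_allow·J/r = 1.24×10^8 × 1.517×10^-6 / 0.0314 = 6001 N·m.
ω = 26.9 rad/s, so P_max = T_max·ω = 1.614×10^5 W.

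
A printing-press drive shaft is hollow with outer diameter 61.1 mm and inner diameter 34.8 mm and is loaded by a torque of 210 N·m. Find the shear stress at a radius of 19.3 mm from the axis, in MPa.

J = π(d_o⁴ − d_i⁴)/32 = π(0.0611⁴ − 0.0348⁴)/32 = 1.224×10^-6 m⁴.
Shear stress varies linearly with radius: τ = T·r/J = 210.0 × 0.0193 / 1.224×10^-6 = 3.311×10^6 Pa.

3.31 MPa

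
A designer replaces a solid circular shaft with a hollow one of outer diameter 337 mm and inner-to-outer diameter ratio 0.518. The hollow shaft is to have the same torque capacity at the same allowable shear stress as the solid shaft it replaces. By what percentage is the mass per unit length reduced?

Equal τ_max and T ⇒ the solid shaft needs d_s³ = d_o³(1−k⁴), so d_s = 337·(1−0.518⁴)^(1/3) = 328.7 mm.
Area ratio A_h/A_s = d_o²(1−k²)/d_s² = (1−k²)/(1−k⁴)^(2/3) = 0.7690.
Mass saving = 1 − 0.7690 = 23.1 %.

23.1 %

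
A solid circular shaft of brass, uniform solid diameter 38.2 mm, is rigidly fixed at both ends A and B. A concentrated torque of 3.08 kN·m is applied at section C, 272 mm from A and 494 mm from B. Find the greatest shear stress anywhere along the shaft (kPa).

181000 kPa

With uniform GJ and both ends fixed, compatibility θ_AC = θ_CB gives T_A·a = T_B·b, together with T_A + T_B = T₀.
T_A = T₀·b/(a+b) = 3080·494/766.0 = 1986 N·m; T_B = 1094 N·m.
τ in each portion: τ_AC = 1.81×10^8 Pa, τ_CB = 9.99×10^7 Pa; maximum is in AC.
τ_max = T_AC·r/J = 1986·0.0191/2.09×10^-7 = 1.815×10^8 Pa.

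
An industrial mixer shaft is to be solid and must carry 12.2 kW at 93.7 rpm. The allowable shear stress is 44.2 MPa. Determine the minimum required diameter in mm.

ω = 2π·93.7/60 = 9.812 rad/s, so T = P/ω = 12.2×10³ / 9.812 = 1243 N·m.
For a solid shaft τ_max = 16T/(πd³), so d = (16T/(π τ_allow))^(1/3) = (16·1243/(π·4.42×10^7))^(1/3) = 0.05233 m.

52.3 mm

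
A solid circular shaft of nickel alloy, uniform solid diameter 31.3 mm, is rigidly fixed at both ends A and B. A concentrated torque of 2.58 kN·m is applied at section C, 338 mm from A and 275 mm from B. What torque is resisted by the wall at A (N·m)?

With uniform GJ and both ends fixed, compatibility θ_AC = θ_CB gives T_A·a = T_B·b, together with T_A + T_B = T₀.
T_A = T₀·b/(a+b) = 2580·275/613.0 = 1157 N·m; T_B = 1423 N·m.

1160 N·m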